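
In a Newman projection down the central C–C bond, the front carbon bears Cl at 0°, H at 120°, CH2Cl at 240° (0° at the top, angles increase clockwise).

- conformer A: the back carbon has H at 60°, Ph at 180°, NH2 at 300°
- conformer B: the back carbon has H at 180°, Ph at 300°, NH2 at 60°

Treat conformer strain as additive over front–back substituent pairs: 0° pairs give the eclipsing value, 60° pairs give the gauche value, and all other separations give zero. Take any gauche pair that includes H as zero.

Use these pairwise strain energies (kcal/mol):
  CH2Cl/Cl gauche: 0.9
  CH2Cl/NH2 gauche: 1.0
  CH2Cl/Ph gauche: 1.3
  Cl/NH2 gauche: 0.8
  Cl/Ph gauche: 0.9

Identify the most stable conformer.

B

A (staggered): Cl(0°)/NH2(300°) gauche 0.8; CH2Cl(240°)/Ph(180°) gauche 1.3; CH2Cl(240°)/NH2(300°) gauche 1.0 → 3.1 kcal/mol.
B (staggered): Cl(0°)/Ph(300°) gauche 0.9; Cl(0°)/NH2(60°) gauche 0.8; CH2Cl(240°)/Ph(300°) gauche 1.3 → 3.0 kcal/mol.
B has the lowest total (3.0 kcal/mol).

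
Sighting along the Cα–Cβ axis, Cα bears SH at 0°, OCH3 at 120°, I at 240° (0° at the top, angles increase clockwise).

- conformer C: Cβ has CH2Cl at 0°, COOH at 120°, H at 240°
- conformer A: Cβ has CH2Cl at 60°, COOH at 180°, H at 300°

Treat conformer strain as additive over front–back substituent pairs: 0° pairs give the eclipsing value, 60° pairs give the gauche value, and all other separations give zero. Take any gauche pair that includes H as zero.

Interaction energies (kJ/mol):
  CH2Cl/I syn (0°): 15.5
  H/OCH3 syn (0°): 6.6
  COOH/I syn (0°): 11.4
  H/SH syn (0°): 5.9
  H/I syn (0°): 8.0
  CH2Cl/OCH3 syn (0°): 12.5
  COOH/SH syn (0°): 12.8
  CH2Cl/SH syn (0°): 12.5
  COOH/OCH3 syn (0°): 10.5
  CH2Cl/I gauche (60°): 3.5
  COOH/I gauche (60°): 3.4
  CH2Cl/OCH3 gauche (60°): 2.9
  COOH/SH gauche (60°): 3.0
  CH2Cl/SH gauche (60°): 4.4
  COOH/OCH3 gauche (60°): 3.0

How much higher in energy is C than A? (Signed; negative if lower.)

C is eclipsed. SH at 0° is eclipsed with CH2Cl at 0° (12.5); OCH3 at 120° is eclipsed with COOH at 120° (10.5); I at 240° is eclipsed with H at 240° (8.0). Total 31.0 kJ/mol.
A is staggered. SH at 0° is gauche with CH2Cl at 60° (4.4); OCH3 at 120° is gauche with CH2Cl at 60° (2.9); OCH3 at 120° is gauche with COOH at 180° (3.0); I at 240° is gauche with COOH at 180° (3.4). Total 13.7 kJ/mol.
E(C) − E(A) = 31.0 − 13.7 = +17.3 kJ/mol.

+17.3 kJ/mol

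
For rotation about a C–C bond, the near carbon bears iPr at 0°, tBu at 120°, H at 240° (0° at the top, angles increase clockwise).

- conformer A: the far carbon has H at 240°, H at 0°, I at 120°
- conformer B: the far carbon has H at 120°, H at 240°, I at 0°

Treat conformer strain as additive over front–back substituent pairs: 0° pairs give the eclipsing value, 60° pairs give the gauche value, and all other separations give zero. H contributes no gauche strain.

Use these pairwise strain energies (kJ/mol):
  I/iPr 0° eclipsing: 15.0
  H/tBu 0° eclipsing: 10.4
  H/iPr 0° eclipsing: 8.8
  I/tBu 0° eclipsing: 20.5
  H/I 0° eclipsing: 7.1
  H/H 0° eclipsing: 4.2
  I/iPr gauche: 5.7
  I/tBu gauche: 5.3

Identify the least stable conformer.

A

A is eclipsed. iPr at 0° is eclipsed with H at 0° (8.8); tBu at 120° is eclipsed with I at 120° (20.5); H at 240° is eclipsed with H at 240° (4.2). Total 33.5 kJ/mol.
B is eclipsed. iPr at 0° is eclipsed with I at 0° (15.0); tBu at 120° is eclipsed with H at 120° (10.4); H at 240° is eclipsed with H at 240° (4.2). Total 29.6 kJ/mol.
A has the highest total (33.5 kJ/mol).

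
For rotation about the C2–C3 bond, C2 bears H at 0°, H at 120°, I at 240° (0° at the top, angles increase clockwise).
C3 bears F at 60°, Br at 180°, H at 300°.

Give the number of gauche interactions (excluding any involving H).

1

Non-H gauche pairs: I(240°)/Br(180°) — 1 interaction.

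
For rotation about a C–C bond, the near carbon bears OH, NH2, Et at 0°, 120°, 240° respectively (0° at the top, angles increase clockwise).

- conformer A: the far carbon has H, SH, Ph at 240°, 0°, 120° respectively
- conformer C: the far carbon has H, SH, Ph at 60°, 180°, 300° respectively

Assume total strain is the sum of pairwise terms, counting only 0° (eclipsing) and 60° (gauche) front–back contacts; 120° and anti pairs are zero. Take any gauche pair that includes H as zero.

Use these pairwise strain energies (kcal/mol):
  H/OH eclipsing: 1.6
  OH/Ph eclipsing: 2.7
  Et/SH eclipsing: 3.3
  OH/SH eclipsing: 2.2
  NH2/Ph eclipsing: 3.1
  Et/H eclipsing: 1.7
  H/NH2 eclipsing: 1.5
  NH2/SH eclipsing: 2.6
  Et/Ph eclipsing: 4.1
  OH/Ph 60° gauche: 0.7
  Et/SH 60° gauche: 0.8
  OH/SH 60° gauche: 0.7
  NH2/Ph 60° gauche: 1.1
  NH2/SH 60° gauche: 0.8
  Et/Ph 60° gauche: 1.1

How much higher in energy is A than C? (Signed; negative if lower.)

A is eclipsed. OH at 0° is eclipsed with SH at 0° (2.2); NH2 at 120° is eclipsed with Ph at 120° (3.1); Et at 240° is eclipsed with H at 240° (1.7). Total 7.0 kcal/mol.
C is staggered. OH at 0° is gauche with Ph at 300° (0.7); NH2 at 120° is gauche with SH at 180° (0.8); Et at 240° is gauche with SH at 180° (0.8); Et at 240° is gauche with Ph at 300° (1.1). Total 3.4 kcal/mol.
E(A) − E(C) = 7.0 − 3.4 = +3.6 kcal/mol.

+3.6 kcal/mol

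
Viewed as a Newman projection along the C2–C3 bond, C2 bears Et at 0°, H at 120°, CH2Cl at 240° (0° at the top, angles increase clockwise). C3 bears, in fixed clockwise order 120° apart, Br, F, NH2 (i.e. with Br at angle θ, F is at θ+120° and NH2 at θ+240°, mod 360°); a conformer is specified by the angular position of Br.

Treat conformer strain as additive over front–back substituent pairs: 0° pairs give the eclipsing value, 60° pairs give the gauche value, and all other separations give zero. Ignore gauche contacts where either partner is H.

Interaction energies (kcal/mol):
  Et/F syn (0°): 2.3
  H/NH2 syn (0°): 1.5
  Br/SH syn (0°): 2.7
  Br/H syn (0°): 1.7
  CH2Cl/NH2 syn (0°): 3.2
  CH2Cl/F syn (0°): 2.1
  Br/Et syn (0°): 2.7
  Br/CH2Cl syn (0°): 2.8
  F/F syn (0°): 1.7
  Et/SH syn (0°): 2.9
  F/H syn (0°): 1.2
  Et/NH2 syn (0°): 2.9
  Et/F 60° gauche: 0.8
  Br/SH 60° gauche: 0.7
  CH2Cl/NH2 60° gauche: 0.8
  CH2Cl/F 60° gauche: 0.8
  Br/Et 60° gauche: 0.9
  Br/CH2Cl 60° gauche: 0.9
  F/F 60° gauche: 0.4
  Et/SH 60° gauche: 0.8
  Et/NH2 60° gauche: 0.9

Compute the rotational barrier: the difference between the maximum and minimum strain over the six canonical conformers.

Br at 0° (eclipsed): Et–Br eclipsed, H–F eclipsed, CH2Cl–NH2 eclipsed; 2.7 + 1.2 + 3.2 = 7.1 kcal/mol.
Br at 60° (staggered): Et–Br gauche, Et–NH2 gauche, CH2Cl–F gauche, CH2Cl–NH2 gauche; 0.9 + 0.9 + 0.8 + 0.8 = 3.4 kcal/mol.
Br at 120° (eclipsed): Et–NH2 eclipsed, H–Br eclipsed, CH2Cl–F eclipsed; 2.9 + 1.7 + 2.1 = 6.7 kcal/mol.
Br at 180° (staggered): Et–F gauche, Et–NH2 gauche, CH2Cl–Br gauche, CH2Cl–F gauche; 0.8 + 0.9 + 0.9 + 0.8 = 3.4 kcal/mol.
Br at 240° (eclipsed): Et–F eclipsed, H–NH2 eclipsed, CH2Cl–Br eclipsed; 2.3 + 1.5 + 2.8 = 6.6 kcal/mol.
Br at 300° (staggered): Et–Br gauche, Et–F gauche, CH2Cl–Br gauche, CH2Cl–NH2 gauche; 0.9 + 0.8 + 0.9 + 0.8 = 3.4 kcal/mol.
Max at 0° (7.1 kcal/mol), min at 60° (3.4 kcal/mol); barrier = 3.7 kcal/mol.

3.7 kcal/mol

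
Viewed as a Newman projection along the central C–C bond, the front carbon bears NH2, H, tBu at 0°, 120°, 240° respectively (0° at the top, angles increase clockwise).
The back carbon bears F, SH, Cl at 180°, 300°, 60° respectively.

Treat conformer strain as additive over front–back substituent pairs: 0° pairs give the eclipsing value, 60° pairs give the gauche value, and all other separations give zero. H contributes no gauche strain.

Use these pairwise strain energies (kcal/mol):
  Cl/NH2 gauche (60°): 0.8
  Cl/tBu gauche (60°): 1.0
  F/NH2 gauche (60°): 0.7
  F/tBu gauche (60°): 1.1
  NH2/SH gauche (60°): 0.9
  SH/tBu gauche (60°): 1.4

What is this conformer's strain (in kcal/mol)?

4.2 kcal/mol

This conformer (staggered): NH2(0°)/SH(300°) gauche 0.9; NH2(0°)/Cl(60°) gauche 0.8; tBu(240°)/F(180°) gauche 1.1; tBu(240°)/SH(300°) gauche 1.4 → 4.2 kcal/mol.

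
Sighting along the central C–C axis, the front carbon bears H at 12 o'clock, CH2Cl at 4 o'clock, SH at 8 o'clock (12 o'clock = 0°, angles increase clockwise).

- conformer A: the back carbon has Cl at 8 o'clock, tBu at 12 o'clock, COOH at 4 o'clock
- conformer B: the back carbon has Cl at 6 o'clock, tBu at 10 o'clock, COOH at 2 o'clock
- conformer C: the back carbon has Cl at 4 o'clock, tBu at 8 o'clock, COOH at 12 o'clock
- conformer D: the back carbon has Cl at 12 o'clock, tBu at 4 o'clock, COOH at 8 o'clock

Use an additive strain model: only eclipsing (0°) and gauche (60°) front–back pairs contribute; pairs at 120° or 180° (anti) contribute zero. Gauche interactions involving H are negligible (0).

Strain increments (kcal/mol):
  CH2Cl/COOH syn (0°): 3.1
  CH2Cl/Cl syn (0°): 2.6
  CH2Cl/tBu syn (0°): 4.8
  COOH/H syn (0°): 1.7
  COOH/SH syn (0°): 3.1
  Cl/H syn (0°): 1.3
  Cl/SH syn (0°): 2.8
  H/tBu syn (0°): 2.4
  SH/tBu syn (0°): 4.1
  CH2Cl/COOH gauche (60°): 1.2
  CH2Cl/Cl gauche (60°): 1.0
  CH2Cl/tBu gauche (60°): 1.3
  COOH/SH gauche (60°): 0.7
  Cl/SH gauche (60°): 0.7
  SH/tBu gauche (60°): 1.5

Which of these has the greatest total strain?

D

A (eclipsed): H–tBu eclipsed, CH2Cl–COOH eclipsed, SH–Cl eclipsed; 2.4 + 3.1 + 2.8 = 8.3 kcal/mol.
B (staggered): CH2Cl–Cl gauche, CH2Cl–COOH gauche, SH–Cl gauche, SH–tBu gauche; 1.0 + 1.2 + 0.7 + 1.5 = 4.4 kcal/mol.
C (eclipsed): H–COOH eclipsed, CH2Cl–Cl eclipsed, SH–tBu eclipsed; 1.7 + 2.6 + 4.1 = 8.4 kcal/mol.
D (eclipsed): H–Cl eclipsed, CH2Cl–tBu eclipsed, SH–COOH eclipsed; 1.3 + 4.8 + 3.1 = 9.2 kcal/mol.
D has the highest total (9.2 kcal/mol).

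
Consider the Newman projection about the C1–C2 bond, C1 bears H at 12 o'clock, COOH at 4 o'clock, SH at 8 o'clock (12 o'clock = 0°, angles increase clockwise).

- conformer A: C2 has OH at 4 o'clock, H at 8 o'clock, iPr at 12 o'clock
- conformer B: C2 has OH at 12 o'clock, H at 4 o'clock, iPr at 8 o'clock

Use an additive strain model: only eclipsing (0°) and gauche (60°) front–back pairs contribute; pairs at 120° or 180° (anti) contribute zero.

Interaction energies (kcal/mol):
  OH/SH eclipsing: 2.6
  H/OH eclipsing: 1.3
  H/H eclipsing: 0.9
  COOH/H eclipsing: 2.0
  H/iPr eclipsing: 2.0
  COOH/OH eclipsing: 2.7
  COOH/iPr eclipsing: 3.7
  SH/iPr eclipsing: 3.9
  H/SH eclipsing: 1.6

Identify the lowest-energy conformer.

A (eclipsed): H(0°)/iPr(0°) eclipsed 2.0; COOH(120°)/OH(120°) eclipsed 2.7; SH(240°)/H(240°) eclipsed 1.6 → 6.3 kcal/mol.
B (eclipsed): H(0°)/OH(0°) eclipsed 1.3; COOH(120°)/H(120°) eclipsed 2.0; SH(240°)/iPr(240°) eclipsed 3.9 → 7.2 kcal/mol.
A has the lowest total (6.3 kcal/mol).

A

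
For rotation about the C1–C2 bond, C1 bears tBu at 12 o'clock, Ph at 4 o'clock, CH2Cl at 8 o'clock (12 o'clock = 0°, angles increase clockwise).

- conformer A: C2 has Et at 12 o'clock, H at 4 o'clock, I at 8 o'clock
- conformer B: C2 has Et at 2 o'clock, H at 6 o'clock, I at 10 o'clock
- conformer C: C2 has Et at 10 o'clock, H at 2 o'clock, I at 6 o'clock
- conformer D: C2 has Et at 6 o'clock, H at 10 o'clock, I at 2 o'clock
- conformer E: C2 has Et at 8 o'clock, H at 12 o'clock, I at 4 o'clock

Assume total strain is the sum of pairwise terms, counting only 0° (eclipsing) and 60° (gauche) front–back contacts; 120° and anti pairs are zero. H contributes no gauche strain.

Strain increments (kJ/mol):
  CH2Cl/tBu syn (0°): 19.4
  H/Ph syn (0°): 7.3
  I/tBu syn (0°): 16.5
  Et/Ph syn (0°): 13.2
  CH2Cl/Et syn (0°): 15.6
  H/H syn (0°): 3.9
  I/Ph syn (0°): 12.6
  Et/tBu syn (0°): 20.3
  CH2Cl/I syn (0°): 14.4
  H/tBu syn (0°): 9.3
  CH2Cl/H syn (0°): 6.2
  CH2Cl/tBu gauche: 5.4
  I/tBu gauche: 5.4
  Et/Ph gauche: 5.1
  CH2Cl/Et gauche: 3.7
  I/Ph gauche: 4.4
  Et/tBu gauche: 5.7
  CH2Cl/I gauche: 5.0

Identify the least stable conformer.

A

A is eclipsed. tBu at 0° is eclipsed with Et at 0° (20.3); Ph at 120° is eclipsed with H at 120° (7.3); CH2Cl at 240° is eclipsed with I at 240° (14.4). Total 42.0 kJ/mol.
B is staggered. tBu at 0° is gauche with Et at 60° (5.7); tBu at 0° is gauche with I at 300° (5.4); Ph at 120° is gauche with Et at 60° (5.1); CH2Cl at 240° is gauche with I at 300° (5.0). Total 21.2 kJ/mol.
C is staggered. tBu at 0° is gauche with Et at 300° (5.7); Ph at 120° is gauche with I at 180° (4.4); CH2Cl at 240° is gauche with Et at 300° (3.7); CH2Cl at 240° is gauche with I at 180° (5.0). Total 18.8 kJ/mol.
D is staggered. tBu at 0° is gauche with I at 60° (5.4); Ph at 120° is gauche with Et at 180° (5.1); Ph at 120° is gauche with I at 60° (4.4); CH2Cl at 240° is gauche with Et at 180° (3.7). Total 18.6 kJ/mol.
E is eclipsed. tBu at 0° is eclipsed with H at 0° (9.3); Ph at 120° is eclipsed with I at 120° (12.6); CH2Cl at 240° is eclipsed with Et at 240° (15.6). Total 37.5 kJ/mol.
A has the highest total (42.0 kJ/mol).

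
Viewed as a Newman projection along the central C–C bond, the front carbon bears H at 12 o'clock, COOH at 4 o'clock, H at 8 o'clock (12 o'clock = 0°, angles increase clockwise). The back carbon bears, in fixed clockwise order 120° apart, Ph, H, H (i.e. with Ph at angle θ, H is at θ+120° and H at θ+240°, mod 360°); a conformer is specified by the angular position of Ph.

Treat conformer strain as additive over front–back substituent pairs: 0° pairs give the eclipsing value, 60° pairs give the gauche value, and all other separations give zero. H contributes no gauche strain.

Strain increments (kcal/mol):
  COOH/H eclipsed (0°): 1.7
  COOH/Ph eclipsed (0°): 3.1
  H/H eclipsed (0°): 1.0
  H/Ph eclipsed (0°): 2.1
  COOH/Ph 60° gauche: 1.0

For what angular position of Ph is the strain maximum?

Ph at 0° is eclipsed. H at 0° is eclipsed with Ph at 0° (2.1); COOH at 120° is eclipsed with H at 120° (1.7); H at 240° is eclipsed with H at 240° (1.0). Total 4.8 kcal/mol.
Ph at 60° is staggered. COOH at 120° is gauche with Ph at 60° (1.0). Total 1.0 kcal/mol.
Ph at 120° is eclipsed. H at 0° is eclipsed with H at 0° (1.0); COOH at 120° is eclipsed with Ph at 120° (3.1); H at 240° is eclipsed with H at 240° (1.0). Total 5.1 kcal/mol.
Ph at 180° is staggered. COOH at 120° is gauche with Ph at 180° (1.0). Total 1.0 kcal/mol.
Ph at 240° is eclipsed. H at 0° is eclipsed with H at 0° (1.0); COOH at 120° is eclipsed with H at 120° (1.7); H at 240° is eclipsed with Ph at 240° (2.1). Total 4.8 kcal/mol.
Ph at 300° (staggered): no non-H gauche contacts → 0.0 kcal/mol.
The maximum (5.1 kcal/mol) occurs with Ph at 120°.

120°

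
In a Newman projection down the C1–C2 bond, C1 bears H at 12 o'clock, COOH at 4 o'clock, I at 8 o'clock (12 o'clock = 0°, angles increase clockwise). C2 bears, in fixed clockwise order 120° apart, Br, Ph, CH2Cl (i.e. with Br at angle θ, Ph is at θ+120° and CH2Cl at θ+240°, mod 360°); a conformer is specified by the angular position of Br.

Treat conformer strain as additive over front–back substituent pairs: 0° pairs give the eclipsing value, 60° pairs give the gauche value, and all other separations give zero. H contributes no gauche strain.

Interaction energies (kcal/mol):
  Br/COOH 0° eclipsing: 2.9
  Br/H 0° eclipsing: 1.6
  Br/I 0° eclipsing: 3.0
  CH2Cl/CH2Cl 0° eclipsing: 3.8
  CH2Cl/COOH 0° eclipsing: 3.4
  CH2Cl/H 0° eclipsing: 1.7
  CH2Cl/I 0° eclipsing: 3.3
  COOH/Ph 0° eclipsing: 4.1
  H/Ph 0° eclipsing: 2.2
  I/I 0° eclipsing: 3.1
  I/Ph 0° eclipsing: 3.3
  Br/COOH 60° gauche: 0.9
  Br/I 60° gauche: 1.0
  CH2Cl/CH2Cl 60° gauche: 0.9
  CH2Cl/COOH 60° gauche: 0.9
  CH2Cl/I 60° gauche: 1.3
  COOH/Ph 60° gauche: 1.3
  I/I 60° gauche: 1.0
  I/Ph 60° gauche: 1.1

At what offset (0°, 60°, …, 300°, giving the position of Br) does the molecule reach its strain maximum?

0°

Br at 0° (eclipsed): H–Br eclipsed, COOH–Ph eclipsed, I–CH2Cl eclipsed; 1.6 + 4.1 + 3.3 = 9.0 kcal/mol.
Br at 60° (staggered): COOH–Br gauche, COOH–Ph gauche, I–Ph gauche, I–CH2Cl gauche; 0.9 + 1.3 + 1.1 + 1.3 = 4.6 kcal/mol.
Br at 120° (eclipsed): H–CH2Cl eclipsed, COOH–Br eclipsed, I–Ph eclipsed; 1.7 + 2.9 + 3.3 = 7.9 kcal/mol.
Br at 180° (staggered): COOH–Br gauche, COOH–CH2Cl gauche, I–Br gauche, I–Ph gauche; 0.9 + 0.9 + 1.0 + 1.1 = 3.9 kcal/mol.
Br at 240° (eclipsed): H–Ph eclipsed, COOH–CH2Cl eclipsed, I–Br eclipsed; 2.2 + 3.4 + 3.0 = 8.6 kcal/mol.
Br at 300° (staggered): COOH–Ph gauche, COOH–CH2Cl gauche, I–Br gauche, I–CH2Cl gauche; 1.3 + 0.9 + 1.0 + 1.3 = 4.5 kcal/mol.
The maximum (9.0 kcal/mol) occurs with Br at 0°.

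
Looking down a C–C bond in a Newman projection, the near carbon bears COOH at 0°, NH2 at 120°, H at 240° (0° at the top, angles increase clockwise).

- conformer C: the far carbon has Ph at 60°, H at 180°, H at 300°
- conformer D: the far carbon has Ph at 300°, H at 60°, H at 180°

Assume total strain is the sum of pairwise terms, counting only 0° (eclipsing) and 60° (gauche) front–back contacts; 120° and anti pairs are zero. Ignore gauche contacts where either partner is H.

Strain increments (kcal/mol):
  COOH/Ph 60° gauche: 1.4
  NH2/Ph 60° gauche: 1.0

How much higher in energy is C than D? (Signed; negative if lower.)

+1.0 kcal/mol

C (staggered): COOH(0°)/Ph(60°) gauche 1.4; NH2(120°)/Ph(60°) gauche 1.0 → 2.4 kcal/mol.
D (staggered): COOH(0°)/Ph(300°) gauche 1.4 → 1.4 kcal/mol.
E(C) − E(D) = 2.4 − 1.4 = +1.0 kcal/mol.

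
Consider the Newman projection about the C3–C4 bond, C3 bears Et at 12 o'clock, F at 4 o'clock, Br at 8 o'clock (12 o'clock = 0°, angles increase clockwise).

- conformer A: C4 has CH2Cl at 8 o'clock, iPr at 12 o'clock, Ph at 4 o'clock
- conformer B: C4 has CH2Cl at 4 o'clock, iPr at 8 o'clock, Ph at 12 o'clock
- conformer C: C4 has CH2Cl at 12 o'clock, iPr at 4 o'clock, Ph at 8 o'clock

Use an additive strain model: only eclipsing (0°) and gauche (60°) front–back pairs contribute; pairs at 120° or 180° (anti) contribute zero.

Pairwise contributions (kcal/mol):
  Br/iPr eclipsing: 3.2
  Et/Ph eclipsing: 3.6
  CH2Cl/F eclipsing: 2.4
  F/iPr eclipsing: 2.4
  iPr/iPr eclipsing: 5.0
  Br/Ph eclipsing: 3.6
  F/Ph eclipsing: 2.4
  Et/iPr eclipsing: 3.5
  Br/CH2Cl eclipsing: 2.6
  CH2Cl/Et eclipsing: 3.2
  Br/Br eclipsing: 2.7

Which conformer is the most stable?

A (eclipsed): Et(0°)/iPr(0°) eclipsed 3.5; F(120°)/Ph(120°) eclipsed 2.4; Br(240°)/CH2Cl(240°) eclipsed 2.6 → 8.5 kcal/mol.
B (eclipsed): Et(0°)/Ph(0°) eclipsed 3.6; F(120°)/CH2Cl(120°) eclipsed 2.4; Br(240°)/iPr(240°) eclipsed 3.2 → 9.2 kcal/mol.
C (eclipsed): Et(0°)/CH2Cl(0°) eclipsed 3.2; F(120°)/iPr(120°) eclipsed 2.4; Br(240°)/Ph(240°) eclipsed 3.6 → 9.2 kcal/mol.
A has the lowest total (8.5 kcal/mol).

A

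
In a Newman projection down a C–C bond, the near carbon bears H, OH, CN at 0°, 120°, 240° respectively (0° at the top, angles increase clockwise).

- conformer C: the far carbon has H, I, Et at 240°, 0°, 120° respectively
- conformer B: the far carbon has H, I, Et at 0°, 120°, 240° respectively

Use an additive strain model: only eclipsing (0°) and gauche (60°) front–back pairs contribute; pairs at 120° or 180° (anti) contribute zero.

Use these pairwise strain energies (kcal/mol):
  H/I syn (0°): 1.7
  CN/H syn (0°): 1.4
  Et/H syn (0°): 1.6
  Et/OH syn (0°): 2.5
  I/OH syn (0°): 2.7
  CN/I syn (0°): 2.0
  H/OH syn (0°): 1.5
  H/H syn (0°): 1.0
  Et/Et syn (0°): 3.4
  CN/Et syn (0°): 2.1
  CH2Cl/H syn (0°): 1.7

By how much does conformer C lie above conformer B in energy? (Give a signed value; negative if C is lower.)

-0.2 kcal/mol

C is eclipsed. H at 0° is eclipsed with I at 0° (1.7); OH at 120° is eclipsed with Et at 120° (2.5); CN at 240° is eclipsed with H at 240° (1.4). Total 5.6 kcal/mol.
B is eclipsed. H at 0° is eclipsed with H at 0° (1.0); OH at 120° is eclipsed with I at 120° (2.7); CN at 240° is eclipsed with Et at 240° (2.1). Total 5.8 kcal/mol.
E(C) − E(B) = 5.6 − 5.8 = -0.2 kcal/mol.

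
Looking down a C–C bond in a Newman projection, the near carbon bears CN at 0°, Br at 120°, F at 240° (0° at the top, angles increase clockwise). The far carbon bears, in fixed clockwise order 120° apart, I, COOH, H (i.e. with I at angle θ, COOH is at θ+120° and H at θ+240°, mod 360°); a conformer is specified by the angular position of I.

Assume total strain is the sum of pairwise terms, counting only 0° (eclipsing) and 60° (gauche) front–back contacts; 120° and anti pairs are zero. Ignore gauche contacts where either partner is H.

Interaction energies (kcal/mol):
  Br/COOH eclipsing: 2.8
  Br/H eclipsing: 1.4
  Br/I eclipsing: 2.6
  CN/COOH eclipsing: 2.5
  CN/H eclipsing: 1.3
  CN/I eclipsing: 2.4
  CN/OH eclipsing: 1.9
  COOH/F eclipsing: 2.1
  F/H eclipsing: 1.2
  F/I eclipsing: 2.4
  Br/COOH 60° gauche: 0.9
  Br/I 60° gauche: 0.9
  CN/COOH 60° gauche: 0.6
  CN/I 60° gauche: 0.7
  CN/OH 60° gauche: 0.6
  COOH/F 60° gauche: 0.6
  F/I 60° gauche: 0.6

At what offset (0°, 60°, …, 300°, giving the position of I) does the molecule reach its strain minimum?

180°

I at 0° (eclipsed): CN(0°)/I(0°) eclipsed 2.4; Br(120°)/COOH(120°) eclipsed 2.8; F(240°)/H(240°) eclipsed 1.2 → 6.4 kcal/mol.
I at 60° (staggered): CN(0°)/I(60°) gauche 0.7; Br(120°)/I(60°) gauche 0.9; Br(120°)/COOH(180°) gauche 0.9; F(240°)/COOH(180°) gauche 0.6 → 3.1 kcal/mol.
I at 120° (eclipsed): CN(0°)/H(0°) eclipsed 1.3; Br(120°)/I(120°) eclipsed 2.6; F(240°)/COOH(240°) eclipsed 2.1 → 6.0 kcal/mol.
I at 180° (staggered): CN(0°)/COOH(300°) gauche 0.6; Br(120°)/I(180°) gauche 0.9; F(240°)/I(180°) gauche 0.6; F(240°)/COOH(300°) gauche 0.6 → 2.7 kcal/mol.
I at 240° (eclipsed): CN(0°)/COOH(0°) eclipsed 2.5; Br(120°)/H(120°) eclipsed 1.4; F(240°)/I(240°) eclipsed 2.4 → 6.3 kcal/mol.
I at 300° (staggered): CN(0°)/I(300°) gauche 0.7; CN(0°)/COOH(60°) gauche 0.6; Br(120°)/COOH(60°) gauche 0.9; F(240°)/I(300°) gauche 0.6 → 2.8 kcal/mol.
The minimum (2.7 kcal/mol) occurs with I at 180°.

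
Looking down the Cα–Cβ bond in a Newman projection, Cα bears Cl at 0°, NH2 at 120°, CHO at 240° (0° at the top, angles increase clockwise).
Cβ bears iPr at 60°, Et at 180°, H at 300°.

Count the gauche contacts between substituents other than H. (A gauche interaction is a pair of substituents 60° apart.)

Non-H gauche pairs: Cl(0°)/iPr(60°); NH2(120°)/iPr(60°); NH2(120°)/Et(180°); CHO(240°)/Et(180°) — 4 interactions.

4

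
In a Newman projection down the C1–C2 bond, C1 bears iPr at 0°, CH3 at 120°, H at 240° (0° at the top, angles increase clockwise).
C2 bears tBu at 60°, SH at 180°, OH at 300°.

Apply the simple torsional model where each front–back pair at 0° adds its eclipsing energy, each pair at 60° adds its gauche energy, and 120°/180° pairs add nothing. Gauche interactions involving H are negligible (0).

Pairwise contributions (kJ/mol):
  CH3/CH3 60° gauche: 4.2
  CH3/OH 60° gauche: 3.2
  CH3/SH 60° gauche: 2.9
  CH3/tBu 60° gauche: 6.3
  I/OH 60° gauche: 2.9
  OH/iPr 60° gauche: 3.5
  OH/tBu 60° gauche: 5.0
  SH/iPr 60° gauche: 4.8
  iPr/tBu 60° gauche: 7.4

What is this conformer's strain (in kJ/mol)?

20.1 kJ/mol

This conformer (staggered): iPr–tBu gauche, iPr–OH gauche, CH3–tBu gauche, CH3–SH gauche; 7.4 + 3.5 + 6.3 + 2.9 = 20.1 kJ/mol.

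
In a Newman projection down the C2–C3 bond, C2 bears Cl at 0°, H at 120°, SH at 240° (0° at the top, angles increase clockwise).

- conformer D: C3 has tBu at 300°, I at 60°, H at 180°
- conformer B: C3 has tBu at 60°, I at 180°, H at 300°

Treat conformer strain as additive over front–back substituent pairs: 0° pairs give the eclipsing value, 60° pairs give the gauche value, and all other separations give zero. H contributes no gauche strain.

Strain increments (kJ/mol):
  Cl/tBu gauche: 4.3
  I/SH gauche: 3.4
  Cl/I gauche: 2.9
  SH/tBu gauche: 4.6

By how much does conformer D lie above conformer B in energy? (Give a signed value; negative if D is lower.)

+4.1 kJ/mol

D (staggered): Cl(0°)/tBu(300°) gauche 4.3; Cl(0°)/I(60°) gauche 2.9; SH(240°)/tBu(300°) gauche 4.6 → 11.8 kJ/mol.
B (staggered): Cl(0°)/tBu(60°) gauche 4.3; SH(240°)/I(180°) gauche 3.4 → 7.7 kJ/mol.
E(D) − E(B) = 11.8 − 7.7 = +4.1 kJ/mol.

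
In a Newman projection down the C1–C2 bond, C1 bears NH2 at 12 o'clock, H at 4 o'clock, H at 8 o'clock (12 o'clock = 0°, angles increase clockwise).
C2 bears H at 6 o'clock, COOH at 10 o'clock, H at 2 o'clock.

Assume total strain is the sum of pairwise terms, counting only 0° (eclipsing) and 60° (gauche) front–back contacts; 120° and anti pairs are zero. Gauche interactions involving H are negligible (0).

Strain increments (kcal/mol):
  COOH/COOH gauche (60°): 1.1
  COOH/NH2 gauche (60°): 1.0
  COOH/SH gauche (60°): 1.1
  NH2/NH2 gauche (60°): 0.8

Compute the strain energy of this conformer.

This conformer is staggered. NH2 at 0° is gauche with COOH at 300° (1.0). Total 1.0 kcal/mol.

1.0 kcal/mol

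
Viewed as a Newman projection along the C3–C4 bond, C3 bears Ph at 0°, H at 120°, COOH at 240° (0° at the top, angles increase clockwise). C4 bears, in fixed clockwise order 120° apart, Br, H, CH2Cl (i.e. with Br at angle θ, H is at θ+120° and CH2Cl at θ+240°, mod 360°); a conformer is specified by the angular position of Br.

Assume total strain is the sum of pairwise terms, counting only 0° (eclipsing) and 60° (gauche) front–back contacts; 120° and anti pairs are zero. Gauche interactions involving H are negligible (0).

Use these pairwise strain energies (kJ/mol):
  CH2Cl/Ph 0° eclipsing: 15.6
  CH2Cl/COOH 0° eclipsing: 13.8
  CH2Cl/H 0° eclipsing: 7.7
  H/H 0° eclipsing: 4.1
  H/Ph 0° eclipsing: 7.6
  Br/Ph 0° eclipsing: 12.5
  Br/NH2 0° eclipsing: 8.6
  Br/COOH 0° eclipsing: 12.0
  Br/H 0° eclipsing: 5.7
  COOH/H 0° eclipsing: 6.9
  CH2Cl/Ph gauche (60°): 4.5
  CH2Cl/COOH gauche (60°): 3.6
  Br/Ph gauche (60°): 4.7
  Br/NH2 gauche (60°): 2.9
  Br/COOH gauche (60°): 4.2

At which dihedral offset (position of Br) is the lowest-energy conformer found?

180°

Br at 0° (eclipsed): Ph(0°)/Br(0°) eclipsed 12.5; H(120°)/H(120°) eclipsed 4.1; COOH(240°)/CH2Cl(240°) eclipsed 13.8 → 30.4 kJ/mol.
Br at 60° (staggered): Ph(0°)/Br(60°) gauche 4.7; Ph(0°)/CH2Cl(300°) gauche 4.5; COOH(240°)/CH2Cl(300°) gauche 3.6 → 12.8 kJ/mol.
Br at 120° (eclipsed): Ph(0°)/CH2Cl(0°) eclipsed 15.6; H(120°)/Br(120°) eclipsed 5.7; COOH(240°)/H(240°) eclipsed 6.9 → 28.2 kJ/mol.
Br at 180° (staggered): Ph(0°)/CH2Cl(60°) gauche 4.5; COOH(240°)/Br(180°) gauche 4.2 → 8.7 kJ/mol.
Br at 240° (eclipsed): Ph(0°)/H(0°) eclipsed 7.6; H(120°)/CH2Cl(120°) eclipsed 7.7; COOH(240°)/Br(240°) eclipsed 12.0 → 27.3 kJ/mol.
Br at 300° (staggered): Ph(0°)/Br(300°) gauche 4.7; COOH(240°)/Br(300°) gauche 4.2; COOH(240°)/CH2Cl(180°) gauche 3.6 → 12.5 kJ/mol.
The minimum (8.7 kJ/mol) occurs with Br at 180°.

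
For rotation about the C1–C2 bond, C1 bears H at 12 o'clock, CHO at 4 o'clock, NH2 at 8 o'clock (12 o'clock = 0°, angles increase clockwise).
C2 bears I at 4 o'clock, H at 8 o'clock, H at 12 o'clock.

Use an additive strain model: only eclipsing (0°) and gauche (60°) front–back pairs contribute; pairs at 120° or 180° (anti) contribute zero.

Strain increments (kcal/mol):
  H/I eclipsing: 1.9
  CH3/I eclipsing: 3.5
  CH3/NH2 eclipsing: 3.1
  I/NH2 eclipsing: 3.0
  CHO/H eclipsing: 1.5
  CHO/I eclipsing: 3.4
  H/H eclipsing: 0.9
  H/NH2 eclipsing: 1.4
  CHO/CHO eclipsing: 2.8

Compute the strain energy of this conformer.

5.7 kcal/mol

This conformer (eclipsed): H–H eclipsed, CHO–I eclipsed, NH2–H eclipsed; 0.9 + 3.4 + 1.4 = 5.7 kcal/mol.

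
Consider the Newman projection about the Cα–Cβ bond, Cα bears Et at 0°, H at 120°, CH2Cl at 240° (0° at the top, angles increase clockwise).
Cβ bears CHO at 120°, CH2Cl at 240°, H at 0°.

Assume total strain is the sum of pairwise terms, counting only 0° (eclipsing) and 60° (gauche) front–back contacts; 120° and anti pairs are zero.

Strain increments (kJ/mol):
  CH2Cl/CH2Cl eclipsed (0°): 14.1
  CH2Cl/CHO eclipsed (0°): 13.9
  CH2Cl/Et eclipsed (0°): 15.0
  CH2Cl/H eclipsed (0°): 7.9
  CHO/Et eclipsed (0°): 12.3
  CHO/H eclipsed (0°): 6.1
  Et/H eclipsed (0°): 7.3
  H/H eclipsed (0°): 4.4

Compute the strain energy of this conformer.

This conformer is eclipsed. Et at 0° is eclipsed with H at 0° (7.3); H at 120° is eclipsed with CHO at 120° (6.1); CH2Cl at 240° is eclipsed with CH2Cl at 240° (14.1). Total 27.5 kJ/mol.

27.5 kJ/mol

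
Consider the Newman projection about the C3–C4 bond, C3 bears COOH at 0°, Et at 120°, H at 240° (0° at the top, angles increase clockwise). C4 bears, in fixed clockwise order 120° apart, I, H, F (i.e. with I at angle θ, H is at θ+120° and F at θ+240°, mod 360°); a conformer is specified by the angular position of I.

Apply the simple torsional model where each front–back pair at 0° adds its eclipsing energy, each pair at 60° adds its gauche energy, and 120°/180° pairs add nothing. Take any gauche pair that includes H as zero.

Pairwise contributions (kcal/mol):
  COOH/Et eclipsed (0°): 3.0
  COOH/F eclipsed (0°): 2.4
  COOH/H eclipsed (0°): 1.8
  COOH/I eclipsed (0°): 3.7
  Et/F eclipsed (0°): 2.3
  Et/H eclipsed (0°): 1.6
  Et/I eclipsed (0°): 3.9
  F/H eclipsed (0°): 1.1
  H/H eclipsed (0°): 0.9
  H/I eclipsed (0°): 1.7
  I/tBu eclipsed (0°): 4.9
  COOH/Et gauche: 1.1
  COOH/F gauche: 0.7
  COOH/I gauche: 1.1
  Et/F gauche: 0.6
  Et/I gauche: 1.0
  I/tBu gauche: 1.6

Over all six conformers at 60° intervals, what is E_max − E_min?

5.5 kcal/mol

I at 0° is eclipsed. COOH at 0° is eclipsed with I at 0° (3.7); Et at 120° is eclipsed with H at 120° (1.6); H at 240° is eclipsed with F at 240° (1.1). Total 6.4 kcal/mol.
I at 60° is staggered. COOH at 0° is gauche with I at 60° (1.1); COOH at 0° is gauche with F at 300° (0.7); Et at 120° is gauche with I at 60° (1.0). Total 2.8 kcal/mol.
I at 120° is eclipsed. COOH at 0° is eclipsed with F at 0° (2.4); Et at 120° is eclipsed with I at 120° (3.9); H at 240° is eclipsed with H at 240° (0.9). Total 7.2 kcal/mol.
I at 180° is staggered. COOH at 0° is gauche with F at 60° (0.7); Et at 120° is gauche with I at 180° (1.0); Et at 120° is gauche with F at 60° (0.6). Total 2.3 kcal/mol.
I at 240° is eclipsed. COOH at 0° is eclipsed with H at 0° (1.8); Et at 120° is eclipsed with F at 120° (2.3); H at 240° is eclipsed with I at 240° (1.7). Total 5.8 kcal/mol.
I at 300° is staggered. COOH at 0° is gauche with I at 300° (1.1); Et at 120° is gauche with F at 180° (0.6). Total 1.7 kcal/mol.
Max at 120° (7.2 kcal/mol), min at 300° (1.7 kcal/mol); barrier = 5.5 kcal/mol.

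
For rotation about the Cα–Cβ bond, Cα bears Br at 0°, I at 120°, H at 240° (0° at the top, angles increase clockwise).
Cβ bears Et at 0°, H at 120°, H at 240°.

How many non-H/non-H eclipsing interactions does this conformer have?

1

Non-H eclipsing pairs: Br(0°)/Et(0°) — 1 interaction.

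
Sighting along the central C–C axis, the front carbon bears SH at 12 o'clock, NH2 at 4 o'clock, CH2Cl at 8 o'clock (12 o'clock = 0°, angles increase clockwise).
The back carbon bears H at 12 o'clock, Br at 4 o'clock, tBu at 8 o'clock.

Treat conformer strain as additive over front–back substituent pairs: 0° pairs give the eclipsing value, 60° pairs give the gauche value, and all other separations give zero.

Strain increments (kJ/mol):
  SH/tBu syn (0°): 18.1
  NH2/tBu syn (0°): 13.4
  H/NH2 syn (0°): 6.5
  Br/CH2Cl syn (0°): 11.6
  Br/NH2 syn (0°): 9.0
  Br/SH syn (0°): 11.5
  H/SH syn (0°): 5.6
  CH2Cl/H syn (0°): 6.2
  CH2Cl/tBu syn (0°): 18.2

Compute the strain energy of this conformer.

This conformer is eclipsed. SH at 0° is eclipsed with H at 0° (5.6); NH2 at 120° is eclipsed with Br at 120° (9.0); CH2Cl at 240° is eclipsed with tBu at 240° (18.2). Total 32.8 kJ/mol.

32.8 kJ/mol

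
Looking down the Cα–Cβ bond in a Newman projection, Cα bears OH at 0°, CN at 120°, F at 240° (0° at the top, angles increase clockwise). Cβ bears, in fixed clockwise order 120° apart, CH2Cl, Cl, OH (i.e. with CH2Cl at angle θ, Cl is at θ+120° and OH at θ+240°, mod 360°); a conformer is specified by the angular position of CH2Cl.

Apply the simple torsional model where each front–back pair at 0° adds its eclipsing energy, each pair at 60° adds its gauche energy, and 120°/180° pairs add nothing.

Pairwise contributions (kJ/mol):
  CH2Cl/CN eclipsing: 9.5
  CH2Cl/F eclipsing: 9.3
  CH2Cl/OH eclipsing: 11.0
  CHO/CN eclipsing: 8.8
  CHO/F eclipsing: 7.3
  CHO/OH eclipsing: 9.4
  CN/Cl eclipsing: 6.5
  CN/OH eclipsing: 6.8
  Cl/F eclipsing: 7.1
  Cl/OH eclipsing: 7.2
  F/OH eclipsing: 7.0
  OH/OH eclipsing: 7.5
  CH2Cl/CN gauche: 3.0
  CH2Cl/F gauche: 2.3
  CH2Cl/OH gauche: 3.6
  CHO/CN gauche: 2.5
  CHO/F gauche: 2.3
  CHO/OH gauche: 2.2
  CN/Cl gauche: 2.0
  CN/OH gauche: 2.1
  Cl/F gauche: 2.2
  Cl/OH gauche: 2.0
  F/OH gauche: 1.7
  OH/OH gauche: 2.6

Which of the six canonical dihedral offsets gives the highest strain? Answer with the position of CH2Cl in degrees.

0°

CH2Cl at 0° (eclipsed): OH(0°)/CH2Cl(0°) eclipsed 11.0; CN(120°)/Cl(120°) eclipsed 6.5; F(240°)/OH(240°) eclipsed 7.0 → 24.5 kJ/mol.
CH2Cl at 60° (staggered): OH(0°)/CH2Cl(60°) gauche 3.6; OH(0°)/OH(300°) gauche 2.6; CN(120°)/CH2Cl(60°) gauche 3.0; CN(120°)/Cl(180°) gauche 2.0; F(240°)/Cl(180°) gauche 2.2; F(240°)/OH(300°) gauche 1.7 → 15.1 kJ/mol.
CH2Cl at 120° (eclipsed): OH(0°)/OH(0°) eclipsed 7.5; CN(120°)/CH2Cl(120°) eclipsed 9.5; F(240°)/Cl(240°) eclipsed 7.1 → 24.1 kJ/mol.
CH2Cl at 180° (staggered): OH(0°)/Cl(300°) gauche 2.0; OH(0°)/OH(60°) gauche 2.6; CN(120°)/CH2Cl(180°) gauche 3.0; CN(120°)/OH(60°) gauche 2.1; F(240°)/CH2Cl(180°) gauche 2.3; F(240°)/Cl(300°) gauche 2.2 → 14.2 kJ/mol.
CH2Cl at 240° (eclipsed): OH(0°)/Cl(0°) eclipsed 7.2; CN(120°)/OH(120°) eclipsed 6.8; F(240°)/CH2Cl(240°) eclipsed 9.3 → 23.3 kJ/mol.
CH2Cl at 300° (staggered): OH(0°)/CH2Cl(300°) gauche 3.6; OH(0°)/Cl(60°) gauche 2.0; CN(120°)/Cl(60°) gauche 2.0; CN(120°)/OH(180°) gauche 2.1; F(240°)/CH2Cl(300°) gauche 2.3; F(240°)/OH(180°) gauche 1.7 → 13.7 kJ/mol.
The maximum (24.5 kJ/mol) occurs with CH2Cl at 0°.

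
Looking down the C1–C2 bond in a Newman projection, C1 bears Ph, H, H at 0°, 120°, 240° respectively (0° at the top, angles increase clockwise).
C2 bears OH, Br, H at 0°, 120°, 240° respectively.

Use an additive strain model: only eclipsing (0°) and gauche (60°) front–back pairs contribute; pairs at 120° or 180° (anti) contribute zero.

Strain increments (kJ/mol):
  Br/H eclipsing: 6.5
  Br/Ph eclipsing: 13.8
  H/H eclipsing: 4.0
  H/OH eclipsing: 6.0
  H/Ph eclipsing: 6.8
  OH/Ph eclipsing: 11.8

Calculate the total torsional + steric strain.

22.3 kJ/mol

This conformer (eclipsed): Ph–OH eclipsed, H–Br eclipsed, H–H eclipsed; 11.8 + 6.5 + 4.0 = 22.3 kJ/mol.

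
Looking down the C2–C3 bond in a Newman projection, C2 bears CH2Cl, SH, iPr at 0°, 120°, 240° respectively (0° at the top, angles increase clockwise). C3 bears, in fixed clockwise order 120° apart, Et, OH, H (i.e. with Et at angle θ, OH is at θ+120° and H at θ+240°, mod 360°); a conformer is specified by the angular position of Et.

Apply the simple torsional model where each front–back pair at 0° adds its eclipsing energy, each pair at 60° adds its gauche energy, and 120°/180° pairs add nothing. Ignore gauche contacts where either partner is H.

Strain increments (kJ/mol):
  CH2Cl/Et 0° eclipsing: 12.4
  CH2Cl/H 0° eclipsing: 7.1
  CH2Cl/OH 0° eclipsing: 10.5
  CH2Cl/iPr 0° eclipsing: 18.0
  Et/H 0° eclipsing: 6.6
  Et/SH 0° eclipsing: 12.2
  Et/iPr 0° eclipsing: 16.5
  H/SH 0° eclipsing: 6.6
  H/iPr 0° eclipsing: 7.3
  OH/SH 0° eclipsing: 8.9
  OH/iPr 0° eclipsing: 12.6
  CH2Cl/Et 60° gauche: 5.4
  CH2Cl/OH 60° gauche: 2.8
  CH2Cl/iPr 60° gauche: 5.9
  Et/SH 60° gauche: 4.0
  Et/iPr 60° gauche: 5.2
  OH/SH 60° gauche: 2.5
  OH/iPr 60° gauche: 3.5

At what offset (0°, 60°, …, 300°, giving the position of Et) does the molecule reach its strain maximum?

Et at 0° (eclipsed): CH2Cl(0°)/Et(0°) eclipsed 12.4; SH(120°)/OH(120°) eclipsed 8.9; iPr(240°)/H(240°) eclipsed 7.3 → 28.6 kJ/mol.
Et at 60° (staggered): CH2Cl(0°)/Et(60°) gauche 5.4; SH(120°)/Et(60°) gauche 4.0; SH(120°)/OH(180°) gauche 2.5; iPr(240°)/OH(180°) gauche 3.5 → 15.4 kJ/mol.
Et at 120° (eclipsed): CH2Cl(0°)/H(0°) eclipsed 7.1; SH(120°)/Et(120°) eclipsed 12.2; iPr(240°)/OH(240°) eclipsed 12.6 → 31.9 kJ/mol.
Et at 180° (staggered): CH2Cl(0°)/OH(300°) gauche 2.8; SH(120°)/Et(180°) gauche 4.0; iPr(240°)/Et(180°) gauche 5.2; iPr(240°)/OH(300°) gauche 3.5 → 15.5 kJ/mol.
Et at 240° (eclipsed): CH2Cl(0°)/OH(0°) eclipsed 10.5; SH(120°)/H(120°) eclipsed 6.6; iPr(240°)/Et(240°) eclipsed 16.5 → 33.6 kJ/mol.
Et at 300° (staggered): CH2Cl(0°)/Et(300°) gauche 5.4; CH2Cl(0°)/OH(60°) gauche 2.8; SH(120°)/OH(60°) gauche 2.5; iPr(240°)/Et(300°) gauche 5.2 → 15.9 kJ/mol.
The maximum (33.6 kJ/mol) occurs with Et at 240°.

240°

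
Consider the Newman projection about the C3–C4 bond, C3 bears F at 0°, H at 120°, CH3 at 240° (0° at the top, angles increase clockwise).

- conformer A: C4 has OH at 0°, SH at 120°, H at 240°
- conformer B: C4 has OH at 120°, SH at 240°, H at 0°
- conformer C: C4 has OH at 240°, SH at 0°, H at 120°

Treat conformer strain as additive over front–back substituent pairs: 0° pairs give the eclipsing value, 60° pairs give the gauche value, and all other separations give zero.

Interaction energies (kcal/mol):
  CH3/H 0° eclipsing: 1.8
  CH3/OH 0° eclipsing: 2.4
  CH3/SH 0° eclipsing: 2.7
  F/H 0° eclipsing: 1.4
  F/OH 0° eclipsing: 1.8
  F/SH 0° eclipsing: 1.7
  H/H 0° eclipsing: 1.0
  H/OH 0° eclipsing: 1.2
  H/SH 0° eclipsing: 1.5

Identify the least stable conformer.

A (eclipsed): F(0°)/OH(0°) eclipsed 1.8; H(120°)/SH(120°) eclipsed 1.5; CH3(240°)/H(240°) eclipsed 1.8 → 5.1 kcal/mol.
B (eclipsed): F(0°)/H(0°) eclipsed 1.4; H(120°)/OH(120°) eclipsed 1.2; CH3(240°)/SH(240°) eclipsed 2.7 → 5.3 kcal/mol.
C (eclipsed): F(0°)/SH(0°) eclipsed 1.7; H(120°)/H(120°) eclipsed 1.0; CH3(240°)/OH(240°) eclipsed 2.4 → 5.1 kcal/mol.
B has the highest total (5.3 kcal/mol).

B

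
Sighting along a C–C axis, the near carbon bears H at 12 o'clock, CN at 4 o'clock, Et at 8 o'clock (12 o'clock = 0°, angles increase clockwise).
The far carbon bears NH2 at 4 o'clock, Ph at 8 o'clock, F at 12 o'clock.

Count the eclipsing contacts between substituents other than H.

Non-H eclipsing pairs: CN(120°)/NH2(120°); Et(240°)/Ph(240°) — 2 interactions.

2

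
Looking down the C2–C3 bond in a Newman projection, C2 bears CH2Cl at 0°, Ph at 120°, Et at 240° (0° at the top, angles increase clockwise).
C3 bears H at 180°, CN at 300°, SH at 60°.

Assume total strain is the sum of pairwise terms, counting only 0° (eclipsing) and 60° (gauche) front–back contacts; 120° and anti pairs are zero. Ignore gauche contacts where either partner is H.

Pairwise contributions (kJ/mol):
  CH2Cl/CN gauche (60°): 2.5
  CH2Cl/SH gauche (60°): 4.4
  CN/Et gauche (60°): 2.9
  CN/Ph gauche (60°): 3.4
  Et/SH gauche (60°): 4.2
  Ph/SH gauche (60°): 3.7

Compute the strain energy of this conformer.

This conformer (staggered): CH2Cl–CN gauche, CH2Cl–SH gauche, Ph–SH gauche, Et–CN gauche; 2.5 + 4.4 + 3.7 + 2.9 = 13.5 kJ/mol.

13.5 kJ/mol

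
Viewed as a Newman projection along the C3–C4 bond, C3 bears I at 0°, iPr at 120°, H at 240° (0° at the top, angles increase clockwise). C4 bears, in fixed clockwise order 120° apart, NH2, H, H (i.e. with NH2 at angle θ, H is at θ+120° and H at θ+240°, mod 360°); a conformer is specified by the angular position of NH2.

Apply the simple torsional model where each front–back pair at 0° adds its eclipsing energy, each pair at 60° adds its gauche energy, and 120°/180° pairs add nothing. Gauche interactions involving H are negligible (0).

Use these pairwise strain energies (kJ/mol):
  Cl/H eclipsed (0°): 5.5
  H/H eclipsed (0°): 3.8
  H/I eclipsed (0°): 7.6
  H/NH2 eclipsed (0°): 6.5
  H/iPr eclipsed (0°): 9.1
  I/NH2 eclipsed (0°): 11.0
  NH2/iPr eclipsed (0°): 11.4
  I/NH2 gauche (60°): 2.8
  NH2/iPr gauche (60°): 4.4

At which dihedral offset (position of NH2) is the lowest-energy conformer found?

NH2 at 0° (eclipsed): I(0°)/NH2(0°) eclipsed 11.0; iPr(120°)/H(120°) eclipsed 9.1; H(240°)/H(240°) eclipsed 3.8 → 23.9 kJ/mol.
NH2 at 60° (staggered): I(0°)/NH2(60°) gauche 2.8; iPr(120°)/NH2(60°) gauche 4.4 → 7.2 kJ/mol.
NH2 at 120° (eclipsed): I(0°)/H(0°) eclipsed 7.6; iPr(120°)/NH2(120°) eclipsed 11.4; H(240°)/H(240°) eclipsed 3.8 → 22.8 kJ/mol.
NH2 at 180° (staggered): iPr(120°)/NH2(180°) gauche 4.4 → 4.4 kJ/mol.
NH2 at 240° (eclipsed): I(0°)/H(0°) eclipsed 7.6; iPr(120°)/H(120°) eclipsed 9.1; H(240°)/NH2(240°) eclipsed 6.5 → 23.2 kJ/mol.
NH2 at 300° (staggered): I(0°)/NH2(300°) gauche 2.8 → 2.8 kJ/mol.
The minimum (2.8 kJ/mol) occurs with NH2 at 300°.

300°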